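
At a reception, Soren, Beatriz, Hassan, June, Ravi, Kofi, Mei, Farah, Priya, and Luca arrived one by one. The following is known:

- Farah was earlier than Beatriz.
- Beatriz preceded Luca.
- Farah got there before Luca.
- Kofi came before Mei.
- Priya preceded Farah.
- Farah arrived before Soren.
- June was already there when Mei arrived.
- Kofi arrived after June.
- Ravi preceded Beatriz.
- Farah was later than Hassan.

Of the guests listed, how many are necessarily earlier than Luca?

5

Directly stated before Luca: Beatriz and Farah.
Hassan reaches Luca via Hassan → Farah → Luca.
Priya reaches Luca via Priya → Farah → Luca.
Ravi reaches Luca via Ravi → Beatriz → Luca.
No chain forces June (or any of the others) ahead of Luca.
That's Beatriz, Farah, Hassan, Priya, and Ravi — 5 in all.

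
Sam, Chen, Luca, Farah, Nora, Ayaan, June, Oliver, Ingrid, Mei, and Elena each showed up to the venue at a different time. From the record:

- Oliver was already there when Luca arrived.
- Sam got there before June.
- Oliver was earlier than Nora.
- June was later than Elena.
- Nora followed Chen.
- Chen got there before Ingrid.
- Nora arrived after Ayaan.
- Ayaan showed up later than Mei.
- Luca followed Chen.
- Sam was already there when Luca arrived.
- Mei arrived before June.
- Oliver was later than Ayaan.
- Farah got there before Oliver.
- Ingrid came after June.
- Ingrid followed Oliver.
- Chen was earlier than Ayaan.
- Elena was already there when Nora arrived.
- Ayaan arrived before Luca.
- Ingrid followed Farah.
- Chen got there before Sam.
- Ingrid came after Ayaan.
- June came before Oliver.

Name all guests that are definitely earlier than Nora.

Ayaan, Chen, Elena, Farah, June, Mei, Oliver, Sam

Directly stated before Nora: Ayaan, Chen, Elena, and Oliver.
Farah reaches Nora via Farah → Oliver → Nora.
June reaches Nora via June → Oliver → Nora.
Mei reaches Nora via Mei → Ayaan → Nora.
Likewise Sam reaches Nora by chaining the stated constraints.
No chain forces Ingrid (or any of the others) ahead of Nora.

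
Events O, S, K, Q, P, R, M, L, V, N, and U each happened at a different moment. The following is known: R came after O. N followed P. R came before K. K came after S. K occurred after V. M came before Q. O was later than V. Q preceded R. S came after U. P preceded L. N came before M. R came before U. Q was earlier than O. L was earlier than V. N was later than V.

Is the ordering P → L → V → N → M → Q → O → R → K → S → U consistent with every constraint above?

no

The constraints require S before K, but in the proposed sequence K appears ahead of S. That one violation is enough.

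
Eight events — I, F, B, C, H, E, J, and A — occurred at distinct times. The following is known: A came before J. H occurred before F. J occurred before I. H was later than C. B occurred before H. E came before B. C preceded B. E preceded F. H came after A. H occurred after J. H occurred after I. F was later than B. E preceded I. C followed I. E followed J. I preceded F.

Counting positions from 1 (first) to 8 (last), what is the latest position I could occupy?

I must come before B, C, F, and H — 4 events forced after it.
Everything else can be placed before I in some valid order, so I can sit as late as position 8 − 4 = 4.

4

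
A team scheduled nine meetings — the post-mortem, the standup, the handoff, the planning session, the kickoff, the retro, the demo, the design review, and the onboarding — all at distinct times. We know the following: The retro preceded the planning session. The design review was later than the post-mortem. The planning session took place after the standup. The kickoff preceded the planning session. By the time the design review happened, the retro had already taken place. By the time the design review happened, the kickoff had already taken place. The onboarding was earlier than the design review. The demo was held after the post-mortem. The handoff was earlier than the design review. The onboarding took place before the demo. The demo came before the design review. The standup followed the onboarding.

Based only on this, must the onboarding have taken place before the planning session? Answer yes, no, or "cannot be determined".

Chain the constraints: the onboarding → the standup → the planning session. Each link is directly stated, so the onboarding comes before the planning session.

yes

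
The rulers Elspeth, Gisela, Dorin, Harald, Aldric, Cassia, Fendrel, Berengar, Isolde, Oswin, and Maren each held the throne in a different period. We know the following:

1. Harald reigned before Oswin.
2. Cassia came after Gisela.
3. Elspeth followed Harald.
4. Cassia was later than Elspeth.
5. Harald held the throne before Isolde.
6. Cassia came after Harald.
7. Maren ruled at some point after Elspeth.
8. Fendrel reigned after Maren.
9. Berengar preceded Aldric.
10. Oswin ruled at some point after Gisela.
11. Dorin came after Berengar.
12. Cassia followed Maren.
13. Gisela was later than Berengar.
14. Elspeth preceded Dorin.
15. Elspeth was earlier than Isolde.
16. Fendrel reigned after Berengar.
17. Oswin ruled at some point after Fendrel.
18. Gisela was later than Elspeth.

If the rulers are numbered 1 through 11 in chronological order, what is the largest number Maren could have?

8

Maren must come before Cassia, Fendrel, and Oswin — 3 rulers forced after them.
Everything else can be placed before Maren in some valid order, so Maren can sit as late as position 11 − 3 = 8.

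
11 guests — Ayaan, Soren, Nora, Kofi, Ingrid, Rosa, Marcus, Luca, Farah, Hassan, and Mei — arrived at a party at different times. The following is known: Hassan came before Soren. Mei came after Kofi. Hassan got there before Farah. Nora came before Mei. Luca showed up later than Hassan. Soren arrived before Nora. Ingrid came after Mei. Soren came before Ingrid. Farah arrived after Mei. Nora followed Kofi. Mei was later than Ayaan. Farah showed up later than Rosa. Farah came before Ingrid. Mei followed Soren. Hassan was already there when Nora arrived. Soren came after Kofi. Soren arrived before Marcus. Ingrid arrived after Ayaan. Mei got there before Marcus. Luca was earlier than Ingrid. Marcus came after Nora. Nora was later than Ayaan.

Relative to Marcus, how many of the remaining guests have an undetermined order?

4

Forced before Marcus: Ayaan, Hassan, Kofi, Mei, Nora, and Soren.
That leaves Farah, Ingrid, Luca, and Rosa with no forced order relative to Marcus — 4.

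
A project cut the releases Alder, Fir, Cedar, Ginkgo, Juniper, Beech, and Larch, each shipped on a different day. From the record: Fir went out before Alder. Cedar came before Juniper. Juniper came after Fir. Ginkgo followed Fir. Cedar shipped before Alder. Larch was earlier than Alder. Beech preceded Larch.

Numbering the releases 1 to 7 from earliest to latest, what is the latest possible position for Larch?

6

Larch must come before Alder — 1 release forced after it.
Everything else can be placed before Larch in some valid order, so Larch can sit as late as position 7 − 1 = 6.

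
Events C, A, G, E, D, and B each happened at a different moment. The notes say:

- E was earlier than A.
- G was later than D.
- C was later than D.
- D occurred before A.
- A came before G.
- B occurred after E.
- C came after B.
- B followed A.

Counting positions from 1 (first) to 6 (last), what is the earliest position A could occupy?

D and E must both come before A — 2 forced predecessors.
Nothing else is forced ahead of A, so its earliest slot is position 2 + 1 = 3.

3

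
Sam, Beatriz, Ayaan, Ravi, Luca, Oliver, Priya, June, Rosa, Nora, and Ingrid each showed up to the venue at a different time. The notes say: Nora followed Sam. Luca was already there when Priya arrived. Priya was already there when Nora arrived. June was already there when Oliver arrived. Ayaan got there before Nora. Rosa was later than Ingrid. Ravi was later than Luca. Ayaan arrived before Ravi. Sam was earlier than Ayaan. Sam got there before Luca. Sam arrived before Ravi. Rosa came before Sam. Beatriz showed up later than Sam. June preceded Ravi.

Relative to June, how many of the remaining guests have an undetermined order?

Forced after June: Oliver and Ravi.
That leaves Ayaan, Beatriz, Ingrid, Luca, Nora, Priya, Rosa, and Sam with no forced order relative to June — 8.

8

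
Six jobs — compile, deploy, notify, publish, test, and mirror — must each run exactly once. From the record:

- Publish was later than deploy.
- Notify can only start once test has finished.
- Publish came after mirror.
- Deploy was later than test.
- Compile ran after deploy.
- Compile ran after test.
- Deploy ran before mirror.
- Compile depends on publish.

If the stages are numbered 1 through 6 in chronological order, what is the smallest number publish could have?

4

Deploy, mirror, and test must all come before publish — 3 forced predecessors.
Nothing else is forced ahead of publish, so its earliest slot is position 3 + 1 = 4.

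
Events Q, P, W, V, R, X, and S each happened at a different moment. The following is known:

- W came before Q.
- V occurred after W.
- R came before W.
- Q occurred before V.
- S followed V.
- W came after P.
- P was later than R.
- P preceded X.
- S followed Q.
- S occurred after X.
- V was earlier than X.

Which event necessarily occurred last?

Every other event has a chain of constraints placing it before S, so S is last.

S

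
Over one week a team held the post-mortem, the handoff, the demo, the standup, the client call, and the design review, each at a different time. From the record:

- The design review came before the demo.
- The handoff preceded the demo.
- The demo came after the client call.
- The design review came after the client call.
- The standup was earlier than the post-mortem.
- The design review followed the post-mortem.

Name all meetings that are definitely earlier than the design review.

the client call, the post-mortem, the standup

Directly stated before the design review: the client call and the post-mortem.
The standup reaches the design review via the standup → the post-mortem → the design review.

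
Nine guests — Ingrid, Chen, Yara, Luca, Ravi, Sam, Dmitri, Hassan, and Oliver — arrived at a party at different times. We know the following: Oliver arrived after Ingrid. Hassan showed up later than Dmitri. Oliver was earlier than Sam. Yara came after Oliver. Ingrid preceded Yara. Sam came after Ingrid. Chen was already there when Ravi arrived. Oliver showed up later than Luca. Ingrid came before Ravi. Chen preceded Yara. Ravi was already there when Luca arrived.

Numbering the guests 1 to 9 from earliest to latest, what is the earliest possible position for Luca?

Chen, Ingrid, and Ravi must all come before Luca — 3 forced predecessors.
Nothing else is forced ahead of Luca, so their earliest slot is position 3 + 1 = 4.

4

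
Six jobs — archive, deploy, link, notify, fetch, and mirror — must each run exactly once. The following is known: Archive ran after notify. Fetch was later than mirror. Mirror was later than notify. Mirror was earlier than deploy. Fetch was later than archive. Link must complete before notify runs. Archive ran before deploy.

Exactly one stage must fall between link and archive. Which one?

notify

Tracing the constraints gives link → notify → archive, so notify sits after link and before archive.
No other stage is forced both after link and before archive.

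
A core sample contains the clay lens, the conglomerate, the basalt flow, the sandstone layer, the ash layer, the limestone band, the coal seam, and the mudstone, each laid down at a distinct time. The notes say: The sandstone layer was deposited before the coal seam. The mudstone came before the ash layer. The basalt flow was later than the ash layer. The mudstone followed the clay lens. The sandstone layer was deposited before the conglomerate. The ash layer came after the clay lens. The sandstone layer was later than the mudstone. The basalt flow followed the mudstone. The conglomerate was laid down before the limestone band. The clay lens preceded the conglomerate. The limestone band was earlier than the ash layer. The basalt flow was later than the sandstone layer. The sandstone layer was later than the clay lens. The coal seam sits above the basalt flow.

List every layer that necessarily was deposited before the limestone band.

Directly stated before the limestone band: the conglomerate.
The clay lens reaches the limestone band via the clay lens → the conglomerate → the limestone band.
The mudstone reaches the limestone band via the mudstone → the sandstone layer → the conglomerate → the limestone band.
The sandstone layer reaches the limestone band via the sandstone layer → the conglomerate → the limestone band.
No chain forces the ash layer (or any of the others) ahead of the limestone band.

the clay lens, the conglomerate, the mudstone, the sandstone layer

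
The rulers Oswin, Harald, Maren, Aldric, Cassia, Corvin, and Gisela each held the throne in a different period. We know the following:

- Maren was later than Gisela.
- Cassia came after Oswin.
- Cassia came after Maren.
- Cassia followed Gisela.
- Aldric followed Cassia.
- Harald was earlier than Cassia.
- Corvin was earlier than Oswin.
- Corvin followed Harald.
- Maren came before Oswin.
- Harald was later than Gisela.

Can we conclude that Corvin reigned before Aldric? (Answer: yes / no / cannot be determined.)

yes

Chain the constraints: Corvin → Oswin → Cassia → Aldric. Each link is directly stated, so Corvin comes before Aldric.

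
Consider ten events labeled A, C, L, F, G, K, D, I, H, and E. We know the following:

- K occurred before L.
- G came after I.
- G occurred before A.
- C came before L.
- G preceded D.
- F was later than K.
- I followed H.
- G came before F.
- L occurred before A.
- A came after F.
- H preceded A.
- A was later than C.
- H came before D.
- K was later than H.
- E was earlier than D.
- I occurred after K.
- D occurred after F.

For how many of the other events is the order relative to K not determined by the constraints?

Forced before K: H; forced after K: A, D, F, G, I, and L.
That leaves C and E with no forced order relative to K — 2.

2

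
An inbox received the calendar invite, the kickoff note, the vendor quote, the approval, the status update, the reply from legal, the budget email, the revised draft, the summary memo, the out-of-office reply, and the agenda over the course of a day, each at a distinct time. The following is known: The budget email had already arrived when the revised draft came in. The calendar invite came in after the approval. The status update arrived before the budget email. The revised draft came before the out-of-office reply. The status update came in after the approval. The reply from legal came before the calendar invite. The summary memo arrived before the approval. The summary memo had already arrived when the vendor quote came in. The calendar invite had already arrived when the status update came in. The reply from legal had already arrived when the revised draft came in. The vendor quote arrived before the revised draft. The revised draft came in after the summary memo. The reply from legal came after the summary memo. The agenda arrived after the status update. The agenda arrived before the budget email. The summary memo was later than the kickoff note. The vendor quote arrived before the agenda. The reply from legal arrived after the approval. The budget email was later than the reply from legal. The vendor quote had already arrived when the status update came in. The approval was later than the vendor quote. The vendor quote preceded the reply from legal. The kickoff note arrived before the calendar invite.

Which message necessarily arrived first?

the kickoff note

The kickoff note has a chain of constraints placing it before every other message, so the kickoff note must be first.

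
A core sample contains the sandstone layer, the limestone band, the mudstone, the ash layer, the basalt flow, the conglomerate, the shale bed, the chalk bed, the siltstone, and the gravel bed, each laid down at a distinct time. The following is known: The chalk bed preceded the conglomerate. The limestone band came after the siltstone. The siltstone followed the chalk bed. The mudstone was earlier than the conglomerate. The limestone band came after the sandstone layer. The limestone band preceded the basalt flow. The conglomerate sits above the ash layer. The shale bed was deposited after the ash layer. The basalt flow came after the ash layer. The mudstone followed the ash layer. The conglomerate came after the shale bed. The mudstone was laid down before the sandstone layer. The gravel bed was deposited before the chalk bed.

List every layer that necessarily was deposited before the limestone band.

Directly stated before the limestone band: the sandstone layer and the siltstone.
The ash layer reaches the limestone band via the ash layer → the mudstone → the sandstone layer → the limestone band.
The chalk bed reaches the limestone band via the chalk bed → the siltstone → the limestone band.
The gravel bed reaches the limestone band via the gravel bed → the chalk bed → the siltstone → the limestone band.
Likewise the mudstone reaches the limestone band by chaining the stated constraints.
No chain forces the conglomerate (or any of the others) ahead of the limestone band.

the ash layer, the chalk bed, the gravel bed, the mudstone, the sandstone layer, the siltstone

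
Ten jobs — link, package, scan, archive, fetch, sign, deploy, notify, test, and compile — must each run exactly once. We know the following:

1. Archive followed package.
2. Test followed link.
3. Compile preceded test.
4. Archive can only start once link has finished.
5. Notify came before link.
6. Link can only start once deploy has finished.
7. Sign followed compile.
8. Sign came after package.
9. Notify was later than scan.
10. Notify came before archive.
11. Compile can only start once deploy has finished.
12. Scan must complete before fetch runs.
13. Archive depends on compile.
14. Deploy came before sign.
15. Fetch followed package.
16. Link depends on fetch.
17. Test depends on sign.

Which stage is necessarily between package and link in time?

Tracing the constraints gives package → fetch → link, so fetch sits after package and before link.
No other stage is forced both after package and before link.

fetch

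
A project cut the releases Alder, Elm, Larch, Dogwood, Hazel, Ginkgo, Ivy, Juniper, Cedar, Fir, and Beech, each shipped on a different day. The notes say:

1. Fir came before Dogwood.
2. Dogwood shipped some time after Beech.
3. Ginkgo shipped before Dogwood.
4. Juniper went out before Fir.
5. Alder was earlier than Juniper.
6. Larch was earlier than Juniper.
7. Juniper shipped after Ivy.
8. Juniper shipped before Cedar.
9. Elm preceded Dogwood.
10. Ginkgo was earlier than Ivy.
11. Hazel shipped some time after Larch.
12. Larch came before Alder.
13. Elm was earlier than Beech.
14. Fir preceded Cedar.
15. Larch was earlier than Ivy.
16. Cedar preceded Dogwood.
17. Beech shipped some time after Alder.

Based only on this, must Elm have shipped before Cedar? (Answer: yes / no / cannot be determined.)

No chain of stated constraints runs from Elm to Cedar, and none runs from Cedar to Elm either.
So the relative order of Elm and Cedar is not fixed by the given facts.

cannot be determined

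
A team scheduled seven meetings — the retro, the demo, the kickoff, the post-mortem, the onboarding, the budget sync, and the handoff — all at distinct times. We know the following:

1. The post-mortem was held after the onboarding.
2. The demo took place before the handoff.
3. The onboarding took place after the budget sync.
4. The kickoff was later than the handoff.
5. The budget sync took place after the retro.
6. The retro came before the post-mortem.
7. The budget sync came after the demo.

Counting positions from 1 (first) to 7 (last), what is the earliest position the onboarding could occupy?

The budget sync, the demo, and the retro must all come before the onboarding — 3 forced predecessors.
Nothing else is forced ahead of the onboarding, so its earliest slot is position 3 + 1 = 4.

4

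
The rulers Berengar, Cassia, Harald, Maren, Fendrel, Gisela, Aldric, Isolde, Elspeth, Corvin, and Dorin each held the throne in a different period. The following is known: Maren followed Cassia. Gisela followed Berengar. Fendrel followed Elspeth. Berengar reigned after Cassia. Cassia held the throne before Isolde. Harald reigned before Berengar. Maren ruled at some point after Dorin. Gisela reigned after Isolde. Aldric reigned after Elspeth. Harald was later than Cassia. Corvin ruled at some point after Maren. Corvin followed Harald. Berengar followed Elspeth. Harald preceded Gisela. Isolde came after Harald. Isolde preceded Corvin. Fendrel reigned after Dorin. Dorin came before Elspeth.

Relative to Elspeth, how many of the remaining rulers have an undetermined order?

5

Forced before Elspeth: Dorin; forced after Elspeth: Aldric, Berengar, Fendrel, and Gisela.
That leaves Cassia, Corvin, Harald, Isolde, and Maren with no forced order relative to Elspeth — 5.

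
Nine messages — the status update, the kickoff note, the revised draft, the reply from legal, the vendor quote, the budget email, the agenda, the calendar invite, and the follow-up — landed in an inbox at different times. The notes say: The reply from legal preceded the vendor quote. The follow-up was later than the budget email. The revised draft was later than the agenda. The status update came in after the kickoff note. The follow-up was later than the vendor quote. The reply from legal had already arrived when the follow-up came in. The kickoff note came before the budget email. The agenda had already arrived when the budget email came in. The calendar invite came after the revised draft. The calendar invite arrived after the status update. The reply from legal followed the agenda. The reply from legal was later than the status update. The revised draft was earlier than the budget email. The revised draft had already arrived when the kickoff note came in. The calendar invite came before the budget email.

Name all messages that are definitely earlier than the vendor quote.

the agenda, the kickoff note, the reply from legal, the revised draft, the status update

Directly stated before the vendor quote: the reply from legal.
The agenda reaches the vendor quote via the agenda → the reply from legal → the vendor quote.
The kickoff note reaches the vendor quote via the kickoff note → the status update → the reply from legal → the vendor quote.
The revised draft reaches the vendor quote via the revised draft → the kickoff note → the status update → the reply from legal → the vendor quote.
Likewise the status update reaches the vendor quote by chaining the stated constraints.
No chain forces the follow-up (or any of the others) ahead of the vendor quote.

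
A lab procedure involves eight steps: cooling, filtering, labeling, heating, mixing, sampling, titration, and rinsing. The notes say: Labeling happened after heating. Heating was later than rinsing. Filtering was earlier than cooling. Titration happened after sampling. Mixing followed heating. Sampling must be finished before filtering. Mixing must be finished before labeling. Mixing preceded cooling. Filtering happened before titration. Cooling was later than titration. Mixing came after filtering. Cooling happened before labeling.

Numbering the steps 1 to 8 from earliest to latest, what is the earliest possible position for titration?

Filtering and sampling must both come before titration — 2 forced predecessors.
Nothing else is forced ahead of titration, so its earliest slot is position 2 + 1 = 3.

3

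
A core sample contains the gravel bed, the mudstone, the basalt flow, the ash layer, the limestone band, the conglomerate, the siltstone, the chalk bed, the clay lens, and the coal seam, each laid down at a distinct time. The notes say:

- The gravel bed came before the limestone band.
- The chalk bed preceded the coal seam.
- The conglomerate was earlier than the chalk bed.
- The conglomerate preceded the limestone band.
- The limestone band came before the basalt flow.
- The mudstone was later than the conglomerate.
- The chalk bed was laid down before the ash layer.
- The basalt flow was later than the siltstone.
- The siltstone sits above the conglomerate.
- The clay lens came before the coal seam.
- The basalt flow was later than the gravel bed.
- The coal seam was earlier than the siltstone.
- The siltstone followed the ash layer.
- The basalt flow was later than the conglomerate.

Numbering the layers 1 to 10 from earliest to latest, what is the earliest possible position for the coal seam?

The chalk bed, the clay lens, and the conglomerate must all come before the coal seam — 3 forced predecessors.
Nothing else is forced ahead of the coal seam, so its earliest slot is position 3 + 1 = 4.

4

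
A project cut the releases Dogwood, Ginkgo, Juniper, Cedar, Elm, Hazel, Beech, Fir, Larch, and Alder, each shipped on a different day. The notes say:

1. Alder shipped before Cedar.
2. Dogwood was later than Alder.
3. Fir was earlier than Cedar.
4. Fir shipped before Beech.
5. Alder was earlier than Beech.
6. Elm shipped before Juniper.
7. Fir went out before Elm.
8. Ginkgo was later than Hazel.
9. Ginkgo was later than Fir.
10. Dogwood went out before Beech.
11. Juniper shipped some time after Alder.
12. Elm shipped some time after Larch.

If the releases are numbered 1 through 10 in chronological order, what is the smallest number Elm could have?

Fir and Larch must both come before Elm — 2 forced predecessors.
Nothing else is forced ahead of Elm, so its earliest slot is position 2 + 1 = 3.

3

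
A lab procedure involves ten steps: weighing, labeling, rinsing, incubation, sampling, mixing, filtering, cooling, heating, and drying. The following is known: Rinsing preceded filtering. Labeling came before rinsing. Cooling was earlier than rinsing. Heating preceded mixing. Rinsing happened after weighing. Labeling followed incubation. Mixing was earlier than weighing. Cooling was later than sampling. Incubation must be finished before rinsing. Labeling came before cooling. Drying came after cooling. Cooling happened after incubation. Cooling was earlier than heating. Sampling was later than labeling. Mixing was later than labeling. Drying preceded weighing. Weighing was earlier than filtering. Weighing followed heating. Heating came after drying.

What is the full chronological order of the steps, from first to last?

incubation, labeling, sampling, cooling, drying, heating, mixing, weighing, rinsing, filtering

The constraints fix every adjacent pair, so only one ordering works:
incubation → labeling → sampling → cooling → drying → heating → mixing → weighing → rinsing → filtering.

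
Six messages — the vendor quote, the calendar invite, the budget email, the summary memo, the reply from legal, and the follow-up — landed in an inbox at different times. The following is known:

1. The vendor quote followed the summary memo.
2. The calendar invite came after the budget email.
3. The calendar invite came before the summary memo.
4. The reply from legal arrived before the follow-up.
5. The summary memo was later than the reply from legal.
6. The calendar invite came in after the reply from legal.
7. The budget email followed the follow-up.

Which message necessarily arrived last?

Every other message has a chain of constraints placing it before the vendor quote, so the vendor quote is last.

the vendor quote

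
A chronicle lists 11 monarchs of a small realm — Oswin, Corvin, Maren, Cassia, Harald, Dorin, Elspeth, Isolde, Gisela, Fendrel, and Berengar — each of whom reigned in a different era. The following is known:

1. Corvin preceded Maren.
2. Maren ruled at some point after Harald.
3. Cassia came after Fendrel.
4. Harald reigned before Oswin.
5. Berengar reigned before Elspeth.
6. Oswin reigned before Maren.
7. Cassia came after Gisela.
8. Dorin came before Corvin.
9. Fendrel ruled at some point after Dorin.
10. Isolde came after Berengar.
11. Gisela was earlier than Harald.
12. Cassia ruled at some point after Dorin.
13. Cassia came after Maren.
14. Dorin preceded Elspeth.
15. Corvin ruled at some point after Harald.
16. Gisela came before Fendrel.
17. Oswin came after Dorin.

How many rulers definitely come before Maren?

Directly stated before Maren: Corvin, Harald, and Oswin.
Dorin reaches Maren via Dorin → Corvin → Maren.
Gisela reaches Maren via Gisela → Harald → Maren.
That's Corvin, Dorin, Gisela, Harald, and Oswin — 5 in all.

5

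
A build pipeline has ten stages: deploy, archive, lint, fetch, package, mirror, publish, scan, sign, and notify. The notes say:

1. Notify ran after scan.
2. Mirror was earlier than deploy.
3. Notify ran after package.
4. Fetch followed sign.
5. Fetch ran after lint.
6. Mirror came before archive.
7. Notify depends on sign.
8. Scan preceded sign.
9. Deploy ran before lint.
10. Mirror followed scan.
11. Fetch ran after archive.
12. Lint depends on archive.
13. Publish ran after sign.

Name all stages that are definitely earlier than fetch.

Directly stated before fetch: archive, lint, and sign.
Deploy reaches fetch via deploy → lint → fetch.
Mirror reaches fetch via mirror → archive → fetch.
Scan reaches fetch via scan → sign → fetch.

archive, deploy, lint, mirror, scan, sign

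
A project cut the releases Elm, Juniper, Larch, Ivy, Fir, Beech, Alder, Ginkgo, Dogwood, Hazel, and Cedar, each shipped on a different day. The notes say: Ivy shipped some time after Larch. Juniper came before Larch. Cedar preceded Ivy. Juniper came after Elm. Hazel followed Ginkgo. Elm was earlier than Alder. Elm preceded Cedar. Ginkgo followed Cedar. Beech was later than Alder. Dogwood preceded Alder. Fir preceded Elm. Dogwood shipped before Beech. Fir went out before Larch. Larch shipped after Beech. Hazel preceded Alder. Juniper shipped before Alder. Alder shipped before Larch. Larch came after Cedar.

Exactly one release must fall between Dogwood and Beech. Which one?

Tracing the constraints gives Dogwood → Alder → Beech, so Alder sits after Dogwood and before Beech.
No other release is forced both after Dogwood and before Beech.

Alder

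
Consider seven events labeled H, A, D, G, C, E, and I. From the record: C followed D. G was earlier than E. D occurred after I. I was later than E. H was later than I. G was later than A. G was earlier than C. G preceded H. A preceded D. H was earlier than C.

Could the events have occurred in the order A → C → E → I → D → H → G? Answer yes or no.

The constraints require G before E, but in the proposed sequence E appears ahead of G. That one violation is enough.

no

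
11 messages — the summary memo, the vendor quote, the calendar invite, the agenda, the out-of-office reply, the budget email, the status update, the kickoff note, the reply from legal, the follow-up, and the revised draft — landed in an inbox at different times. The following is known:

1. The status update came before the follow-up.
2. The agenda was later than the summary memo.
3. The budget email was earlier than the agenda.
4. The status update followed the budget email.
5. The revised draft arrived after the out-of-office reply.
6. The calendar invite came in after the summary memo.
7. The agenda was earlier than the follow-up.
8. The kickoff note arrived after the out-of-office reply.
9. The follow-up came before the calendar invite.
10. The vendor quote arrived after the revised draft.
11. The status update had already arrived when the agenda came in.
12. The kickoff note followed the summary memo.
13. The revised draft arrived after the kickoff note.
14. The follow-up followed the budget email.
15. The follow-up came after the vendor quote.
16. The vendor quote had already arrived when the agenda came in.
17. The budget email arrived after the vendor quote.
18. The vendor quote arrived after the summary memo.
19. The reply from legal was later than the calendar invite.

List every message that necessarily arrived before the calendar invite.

Directly stated before the calendar invite: the follow-up and the summary memo.
The agenda reaches the calendar invite via the agenda → the follow-up → the calendar invite.
The budget email reaches the calendar invite via the budget email → the follow-up → the calendar invite.
The kickoff note reaches the calendar invite via the kickoff note → the revised draft → the vendor quote → the follow-up → the calendar invite.
Likewise the out-of-office reply, the revised draft, the status update, and the vendor quote each reach the calendar invite by chaining the stated constraints.
No chain forces the reply from legal ahead of the calendar invite.

the agenda, the budget email, the follow-up, the kickoff note, the out-of-office reply, the revised draft, the status update, the summary memo, the vendor quote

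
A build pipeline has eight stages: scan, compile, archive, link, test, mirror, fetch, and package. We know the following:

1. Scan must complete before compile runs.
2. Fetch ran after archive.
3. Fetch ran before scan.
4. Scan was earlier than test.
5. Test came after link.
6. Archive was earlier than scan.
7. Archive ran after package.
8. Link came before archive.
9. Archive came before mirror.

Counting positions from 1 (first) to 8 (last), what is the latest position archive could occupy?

3

Archive must come before compile, fetch, mirror, scan, and test — 5 stages forced after it.
Everything else can be placed before archive in some valid order, so archive can sit as late as position 8 − 5 = 3.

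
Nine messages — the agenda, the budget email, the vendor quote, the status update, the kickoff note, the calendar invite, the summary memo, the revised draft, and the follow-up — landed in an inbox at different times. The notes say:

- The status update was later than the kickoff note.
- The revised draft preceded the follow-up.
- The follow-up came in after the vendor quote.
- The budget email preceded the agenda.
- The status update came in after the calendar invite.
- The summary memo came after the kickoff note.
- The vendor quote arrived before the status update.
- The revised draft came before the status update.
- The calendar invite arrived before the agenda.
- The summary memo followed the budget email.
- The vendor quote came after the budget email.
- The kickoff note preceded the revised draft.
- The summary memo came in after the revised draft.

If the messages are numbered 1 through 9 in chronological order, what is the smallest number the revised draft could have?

The kickoff note must come before the revised draft — 1 forced predecessor.
Nothing else is forced ahead of the revised draft, so its earliest slot is position 1 + 1 = 2.

2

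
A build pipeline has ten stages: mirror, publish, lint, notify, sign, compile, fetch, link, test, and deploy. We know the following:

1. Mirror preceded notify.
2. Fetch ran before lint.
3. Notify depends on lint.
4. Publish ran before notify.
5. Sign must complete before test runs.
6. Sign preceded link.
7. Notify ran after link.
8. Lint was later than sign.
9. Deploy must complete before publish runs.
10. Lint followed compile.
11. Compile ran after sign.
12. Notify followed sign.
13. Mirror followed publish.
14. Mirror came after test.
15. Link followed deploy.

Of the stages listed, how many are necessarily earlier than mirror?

4

Directly stated before mirror: publish and test.
Deploy reaches mirror via deploy → publish → mirror.
Sign reaches mirror via sign → test → mirror.
No chain forces notify (or any of the others) ahead of mirror.
That's deploy, publish, sign, and test — 4 in all.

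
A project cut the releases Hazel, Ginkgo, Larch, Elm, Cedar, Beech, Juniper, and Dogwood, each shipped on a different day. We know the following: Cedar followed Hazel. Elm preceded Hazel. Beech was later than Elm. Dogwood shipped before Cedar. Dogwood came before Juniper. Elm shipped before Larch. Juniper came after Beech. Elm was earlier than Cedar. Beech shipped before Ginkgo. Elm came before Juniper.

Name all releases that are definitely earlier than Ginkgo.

Beech, Elm

Directly stated before Ginkgo: Beech.
Elm reaches Ginkgo via Elm → Beech → Ginkgo.
No chain forces Juniper (or any of the others) ahead of Ginkgo.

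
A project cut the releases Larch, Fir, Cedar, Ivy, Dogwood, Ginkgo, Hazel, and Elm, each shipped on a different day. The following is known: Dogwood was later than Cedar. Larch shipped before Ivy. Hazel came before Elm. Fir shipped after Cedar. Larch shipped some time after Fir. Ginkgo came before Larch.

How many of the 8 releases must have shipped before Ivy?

Directly stated before Ivy: Larch.
Cedar reaches Ivy via Cedar → Fir → Larch → Ivy.
Fir reaches Ivy via Fir → Larch → Ivy.
Ginkgo reaches Ivy via Ginkgo → Larch → Ivy.
That's Cedar, Fir, Ginkgo, and Larch — 4 in all.

4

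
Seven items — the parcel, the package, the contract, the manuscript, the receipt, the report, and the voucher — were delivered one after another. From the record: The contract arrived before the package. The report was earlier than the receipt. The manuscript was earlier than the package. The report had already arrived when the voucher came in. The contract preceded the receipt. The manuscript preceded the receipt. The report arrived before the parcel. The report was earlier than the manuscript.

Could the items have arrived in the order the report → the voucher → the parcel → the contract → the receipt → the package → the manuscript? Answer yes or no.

The constraints require the manuscript before the package, but in the proposed sequence the package appears ahead of the manuscript. That one violation is enough.

no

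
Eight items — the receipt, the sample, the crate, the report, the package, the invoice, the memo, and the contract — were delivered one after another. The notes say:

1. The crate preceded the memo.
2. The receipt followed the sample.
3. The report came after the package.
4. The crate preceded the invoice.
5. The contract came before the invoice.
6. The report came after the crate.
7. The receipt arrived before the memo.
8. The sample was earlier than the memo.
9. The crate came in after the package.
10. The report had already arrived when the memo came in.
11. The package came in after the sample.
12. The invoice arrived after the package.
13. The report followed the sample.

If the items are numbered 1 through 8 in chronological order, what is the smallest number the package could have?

The sample must come before the package — 1 forced predecessor.
Nothing else is forced ahead of the package, so its earliest slot is position 1 + 1 = 2.

2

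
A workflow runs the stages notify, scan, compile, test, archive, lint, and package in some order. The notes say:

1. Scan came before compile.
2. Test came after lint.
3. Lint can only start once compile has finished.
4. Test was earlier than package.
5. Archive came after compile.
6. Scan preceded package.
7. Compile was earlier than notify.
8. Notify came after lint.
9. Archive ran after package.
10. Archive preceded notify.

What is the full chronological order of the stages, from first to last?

The constraints fix every adjacent pair, so only one ordering works:
scan → compile → lint → test → package → archive → notify.

scan, compile, lint, test, package, archive, notify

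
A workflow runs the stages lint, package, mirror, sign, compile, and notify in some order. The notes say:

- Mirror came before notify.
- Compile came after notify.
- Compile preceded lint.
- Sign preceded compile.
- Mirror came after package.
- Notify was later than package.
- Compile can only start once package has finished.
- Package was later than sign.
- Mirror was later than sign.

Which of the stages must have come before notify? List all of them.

Directly stated before notify: mirror and package.
Sign reaches notify via sign → package → notify.
No chain forces compile (or any of the others) ahead of notify.

mirror, package, sign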